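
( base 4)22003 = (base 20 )1C3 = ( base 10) 643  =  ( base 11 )535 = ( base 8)1203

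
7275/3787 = 1 + 3488/3787 = 1.92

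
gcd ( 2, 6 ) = 2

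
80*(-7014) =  - 561120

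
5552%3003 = 2549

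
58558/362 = 161 + 138/181 = 161.76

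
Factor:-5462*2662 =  - 14539844 = - 2^2*11^3*2731^1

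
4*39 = 156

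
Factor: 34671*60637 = 3^1*7^1*13^1 * 127^1*60637^1=2102345427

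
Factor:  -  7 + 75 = 2^2*17^1 = 68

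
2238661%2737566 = 2238661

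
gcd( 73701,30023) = 1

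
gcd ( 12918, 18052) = 2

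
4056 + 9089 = 13145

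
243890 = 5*48778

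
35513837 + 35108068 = 70621905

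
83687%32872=17943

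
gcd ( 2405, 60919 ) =1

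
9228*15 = 138420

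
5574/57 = 1858/19  =  97.79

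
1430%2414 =1430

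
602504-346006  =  256498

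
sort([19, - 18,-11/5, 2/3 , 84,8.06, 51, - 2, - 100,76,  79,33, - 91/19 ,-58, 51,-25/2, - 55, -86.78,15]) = [ - 100, - 86.78,-58, - 55, - 18,-25/2, - 91/19, - 11/5, - 2, 2/3, 8.06,15,19,33,51,51,76,79,84 ] 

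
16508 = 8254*2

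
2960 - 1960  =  1000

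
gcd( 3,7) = 1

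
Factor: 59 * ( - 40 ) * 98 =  - 231280 = -2^4 * 5^1*7^2*59^1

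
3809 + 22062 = 25871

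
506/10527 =46/957 = 0.05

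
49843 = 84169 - 34326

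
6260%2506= 1248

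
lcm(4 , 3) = 12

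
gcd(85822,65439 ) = 11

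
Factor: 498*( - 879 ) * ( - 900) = 2^3*3^4*5^2*83^1 * 293^1 = 393967800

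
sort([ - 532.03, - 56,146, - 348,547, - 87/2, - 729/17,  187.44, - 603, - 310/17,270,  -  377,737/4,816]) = [ - 603, - 532.03, - 377, - 348, - 56,  -  87/2, - 729/17, - 310/17,146,737/4,  187.44,  270 , 547, 816]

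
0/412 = 0 = 0.00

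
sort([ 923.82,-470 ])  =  [-470,  923.82]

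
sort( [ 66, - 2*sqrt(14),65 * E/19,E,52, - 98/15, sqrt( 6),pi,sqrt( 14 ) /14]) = [ - 2 * sqrt( 14),-98/15, sqrt( 14) /14,sqrt (6) , E,  pi,65*E/19,  52 , 66]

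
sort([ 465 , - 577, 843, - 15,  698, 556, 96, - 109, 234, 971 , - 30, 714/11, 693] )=[-577, - 109, - 30,  -  15, 714/11 , 96,234,465, 556, 693, 698, 843, 971 ] 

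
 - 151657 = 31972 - 183629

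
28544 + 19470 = 48014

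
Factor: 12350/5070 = 95/39= 3^(  -  1)*5^1 * 13^( - 1)*19^1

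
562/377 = 1 + 185/377 = 1.49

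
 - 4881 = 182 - 5063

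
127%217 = 127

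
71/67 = 1 + 4/67  =  1.06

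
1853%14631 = 1853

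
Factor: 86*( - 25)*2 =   -  2^2 * 5^2*43^1 = - 4300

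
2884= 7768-4884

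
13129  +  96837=109966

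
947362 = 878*1079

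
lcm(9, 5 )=45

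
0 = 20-20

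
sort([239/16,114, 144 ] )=[ 239/16,114,144 ]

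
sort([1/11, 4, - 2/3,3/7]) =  [ - 2/3, 1/11, 3/7, 4]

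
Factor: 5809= 37^1*157^1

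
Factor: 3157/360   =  2^(  -  3 )*3^ ( - 2 )*5^( - 1)*7^1 *11^1*41^1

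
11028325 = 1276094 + 9752231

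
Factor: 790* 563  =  2^1*5^1*79^1 * 563^1 = 444770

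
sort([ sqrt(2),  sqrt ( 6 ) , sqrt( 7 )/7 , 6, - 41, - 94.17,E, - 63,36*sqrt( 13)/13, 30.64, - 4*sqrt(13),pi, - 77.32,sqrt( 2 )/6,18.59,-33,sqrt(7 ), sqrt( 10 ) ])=[ - 94.17, -77.32, - 63, - 41, - 33, - 4*sqrt( 13), sqrt(2) /6,sqrt( 7 )/7,sqrt( 2),sqrt(6),sqrt (7),E,  pi, sqrt( 10),6,  36*sqrt( 13 ) /13,  18.59,30.64 ]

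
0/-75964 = 0/1  =  - 0.00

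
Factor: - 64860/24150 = - 2^1*5^( - 1)*7^( - 1)*47^1= - 94/35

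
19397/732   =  26 + 365/732=26.50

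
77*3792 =291984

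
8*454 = 3632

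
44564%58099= 44564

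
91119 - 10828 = 80291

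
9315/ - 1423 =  - 7 + 646/1423 = - 6.55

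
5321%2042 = 1237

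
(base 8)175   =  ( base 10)125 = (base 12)A5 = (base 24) 55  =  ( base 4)1331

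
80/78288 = 5/4893 = 0.00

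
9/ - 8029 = -9/8029 = - 0.00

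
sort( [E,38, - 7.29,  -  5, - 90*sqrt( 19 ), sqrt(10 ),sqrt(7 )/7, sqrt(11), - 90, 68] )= [ - 90*sqrt(19 ), - 90, - 7.29,  -  5,sqrt( 7)/7,E, sqrt(10 ),sqrt( 11 ), 38, 68 ] 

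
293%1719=293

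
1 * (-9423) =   -  9423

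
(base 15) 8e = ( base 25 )59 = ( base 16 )86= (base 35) 3t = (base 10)134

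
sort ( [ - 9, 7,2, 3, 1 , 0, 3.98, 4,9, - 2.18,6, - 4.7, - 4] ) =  [ - 9, -4.7, - 4,- 2.18, 0, 1, 2 , 3,3.98,4, 6,7, 9 ]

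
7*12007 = 84049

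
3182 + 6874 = 10056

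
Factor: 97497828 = 2^2*3^2*23^1*117751^1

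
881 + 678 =1559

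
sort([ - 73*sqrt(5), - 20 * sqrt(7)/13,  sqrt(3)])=[  -  73*sqrt(5 ), - 20  *  sqrt(7 )/13,sqrt( 3) ] 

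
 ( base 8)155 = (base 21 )54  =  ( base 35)34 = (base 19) 5E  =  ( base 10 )109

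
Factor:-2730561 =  - 3^1*521^1*1747^1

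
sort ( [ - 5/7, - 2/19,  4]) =[ - 5/7, - 2/19,4 ]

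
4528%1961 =606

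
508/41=12 + 16/41 = 12.39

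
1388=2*694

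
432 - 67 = 365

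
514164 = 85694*6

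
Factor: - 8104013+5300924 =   -  2803089  =  - 3^1*19^1*49177^1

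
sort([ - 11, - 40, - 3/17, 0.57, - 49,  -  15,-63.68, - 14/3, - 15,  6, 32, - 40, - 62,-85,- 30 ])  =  [ - 85, - 63.68, - 62, - 49,- 40 ,-40, - 30,-15, - 15, -11, - 14/3,-3/17, 0.57, 6,32 ] 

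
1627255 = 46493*35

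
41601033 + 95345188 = 136946221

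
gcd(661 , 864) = 1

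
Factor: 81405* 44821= 3648653505 = 3^5*5^1*7^1*19^1 *67^1*337^1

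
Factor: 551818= 2^1*37^1*7457^1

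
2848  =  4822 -1974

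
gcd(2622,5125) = 1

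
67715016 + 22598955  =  90313971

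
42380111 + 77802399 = 120182510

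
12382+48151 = 60533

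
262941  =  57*4613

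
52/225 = 52/225 =0.23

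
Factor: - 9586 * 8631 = -2^1*3^2*  7^1*137^1 *4793^1 = - 82736766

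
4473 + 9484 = 13957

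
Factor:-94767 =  - 3^1*31^1 * 1019^1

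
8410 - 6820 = 1590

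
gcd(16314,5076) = 6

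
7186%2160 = 706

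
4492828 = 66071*68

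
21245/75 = 283  +  4/15 = 283.27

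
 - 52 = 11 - 63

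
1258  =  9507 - 8249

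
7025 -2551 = 4474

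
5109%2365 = 379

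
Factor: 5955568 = 2^4*372223^1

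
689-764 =-75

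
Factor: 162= 2^1* 3^4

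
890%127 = 1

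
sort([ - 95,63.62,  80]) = [ - 95 , 63.62 , 80]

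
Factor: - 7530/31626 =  - 3^( - 1 )*5^1*7^( - 1 )=- 5/21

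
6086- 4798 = 1288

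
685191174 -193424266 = 491766908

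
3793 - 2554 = 1239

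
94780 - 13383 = 81397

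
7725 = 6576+1149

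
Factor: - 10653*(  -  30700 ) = 2^2*3^1*5^2*53^1*67^1*307^1 =327047100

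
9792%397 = 264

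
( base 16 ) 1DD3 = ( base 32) 7EJ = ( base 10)7635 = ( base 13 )3624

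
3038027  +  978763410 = 981801437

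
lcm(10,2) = 10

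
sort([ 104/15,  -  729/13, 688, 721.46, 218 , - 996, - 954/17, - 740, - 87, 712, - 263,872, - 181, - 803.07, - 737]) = [ - 996,  -  803.07, - 740, - 737, - 263, - 181,  -  87, - 954/17,-729/13,104/15, 218, 688, 712 , 721.46, 872] 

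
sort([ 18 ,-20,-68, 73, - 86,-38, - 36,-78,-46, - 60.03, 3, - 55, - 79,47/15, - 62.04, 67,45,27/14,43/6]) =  [-86,-79, - 78  ,-68,-62.04,-60.03, - 55,-46, - 38,  -  36,-20,27/14  ,  3, 47/15, 43/6, 18,45,67,  73] 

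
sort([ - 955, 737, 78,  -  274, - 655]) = [  -  955,-655 , - 274 , 78, 737]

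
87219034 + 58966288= 146185322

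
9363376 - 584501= 8778875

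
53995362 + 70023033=124018395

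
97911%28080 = 13671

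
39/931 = 39/931  =  0.04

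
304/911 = 304/911 = 0.33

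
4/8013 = 4/8013=0.00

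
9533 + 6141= 15674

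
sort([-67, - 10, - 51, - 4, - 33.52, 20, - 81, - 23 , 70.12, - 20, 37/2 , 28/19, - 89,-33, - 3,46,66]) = [ - 89,-81,-67, - 51, - 33.52, - 33, - 23, - 20  , - 10, - 4, - 3,  28/19, 37/2,20,  46,66,70.12 ]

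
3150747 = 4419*713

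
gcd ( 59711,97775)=1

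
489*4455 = 2178495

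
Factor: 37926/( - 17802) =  - 49/23=- 7^2*23^( - 1)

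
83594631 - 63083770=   20510861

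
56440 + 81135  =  137575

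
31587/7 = 31587/7 = 4512.43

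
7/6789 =7/6789 = 0.00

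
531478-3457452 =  - 2925974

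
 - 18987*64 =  - 1215168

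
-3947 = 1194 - 5141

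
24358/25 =24358/25 = 974.32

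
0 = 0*11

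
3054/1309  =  3054/1309  =  2.33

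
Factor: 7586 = 2^1*3793^1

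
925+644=1569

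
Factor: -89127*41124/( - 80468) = 916314687/20117 = 3^4*23^1*149^1*3301^1*20117^(-1) 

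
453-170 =283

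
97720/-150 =-652 + 8/15 = -  651.47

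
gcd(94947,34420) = 1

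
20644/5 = 20644/5 = 4128.80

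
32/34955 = 32/34955 = 0.00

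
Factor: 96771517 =67^1*179^1*8069^1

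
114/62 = 57/31=1.84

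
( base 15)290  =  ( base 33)ho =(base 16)249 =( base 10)585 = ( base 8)1111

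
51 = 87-36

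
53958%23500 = 6958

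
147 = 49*3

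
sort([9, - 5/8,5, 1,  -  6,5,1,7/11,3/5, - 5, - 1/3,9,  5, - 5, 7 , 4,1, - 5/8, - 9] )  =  [ -9, - 6 ,- 5, - 5 , - 5/8, - 5/8,  -  1/3,3/5, 7/11, 1,  1, 1,  4, 5, 5, 5,7, 9, 9 ]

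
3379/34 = 99 + 13/34 = 99.38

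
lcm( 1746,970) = 8730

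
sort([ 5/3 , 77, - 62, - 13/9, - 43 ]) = [ - 62, - 43, - 13/9, 5/3, 77]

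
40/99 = 40/99 = 0.40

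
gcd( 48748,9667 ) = 7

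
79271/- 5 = -15855 + 4/5 = -15854.20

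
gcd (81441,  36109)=1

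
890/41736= 445/20868= 0.02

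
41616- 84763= -43147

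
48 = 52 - 4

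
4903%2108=687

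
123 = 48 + 75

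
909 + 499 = 1408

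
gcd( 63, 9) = 9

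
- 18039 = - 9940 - 8099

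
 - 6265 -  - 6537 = 272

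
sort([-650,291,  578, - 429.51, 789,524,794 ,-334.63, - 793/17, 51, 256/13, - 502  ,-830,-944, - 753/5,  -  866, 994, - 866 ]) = [ - 944, - 866,-866,  -  830, - 650,  -  502, - 429.51, - 334.63, - 753/5, - 793/17, 256/13,51, 291 , 524,  578,789,  794,  994 ] 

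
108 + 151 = 259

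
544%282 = 262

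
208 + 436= 644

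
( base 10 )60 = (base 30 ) 20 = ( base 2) 111100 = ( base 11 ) 55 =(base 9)66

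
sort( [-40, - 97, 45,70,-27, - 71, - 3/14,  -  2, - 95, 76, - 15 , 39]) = [ - 97, - 95, -71, -40, - 27 , - 15, - 2, - 3/14, 39,45 , 70, 76 ]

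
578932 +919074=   1498006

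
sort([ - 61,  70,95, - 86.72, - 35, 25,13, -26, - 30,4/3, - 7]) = [ - 86.72, - 61, - 35, - 30, - 26,-7,  4/3, 13,25,  70, 95]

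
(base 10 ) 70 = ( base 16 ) 46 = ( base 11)64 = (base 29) 2c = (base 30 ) 2a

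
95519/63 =95519/63 = 1516.17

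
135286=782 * 173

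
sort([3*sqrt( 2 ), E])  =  [ E, 3*sqrt(2)]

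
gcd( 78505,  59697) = 1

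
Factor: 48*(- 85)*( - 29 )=118320 = 2^4 * 3^1*5^1*17^1*29^1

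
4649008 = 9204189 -4555181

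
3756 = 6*626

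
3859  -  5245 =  - 1386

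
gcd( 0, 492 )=492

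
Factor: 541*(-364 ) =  - 196924=- 2^2*7^1*13^1*541^1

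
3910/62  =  63+2/31= 63.06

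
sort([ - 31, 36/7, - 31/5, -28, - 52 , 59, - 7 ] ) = [-52 , - 31 , - 28,  -  7, - 31/5, 36/7,59 ] 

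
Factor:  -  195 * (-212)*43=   1777620= 2^2*3^1*5^1 * 13^1 * 43^1*53^1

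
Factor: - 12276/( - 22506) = 2^1*3^1 * 11^ ( - 1)= 6/11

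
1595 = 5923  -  4328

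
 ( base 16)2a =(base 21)20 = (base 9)46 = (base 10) 42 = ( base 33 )19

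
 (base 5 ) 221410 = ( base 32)7hi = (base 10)7730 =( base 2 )1111000110010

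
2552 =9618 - 7066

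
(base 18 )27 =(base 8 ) 53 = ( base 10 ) 43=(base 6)111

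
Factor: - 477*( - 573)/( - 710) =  - 273321/710 = -  2^( - 1)*3^3*5^( - 1)*53^1*71^( - 1) * 191^1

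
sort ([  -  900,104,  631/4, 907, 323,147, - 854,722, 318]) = [-900, - 854, 104,  147, 631/4,318, 323, 722, 907 ]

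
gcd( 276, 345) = 69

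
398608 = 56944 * 7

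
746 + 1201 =1947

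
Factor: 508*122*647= 40098472 = 2^3*61^1 * 127^1*647^1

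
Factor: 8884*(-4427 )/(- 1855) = 39329468/1855  =  2^2 * 5^( - 1)*7^( - 1) * 19^1*53^(- 1 ) * 233^1*2221^1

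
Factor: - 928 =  - 2^5*29^1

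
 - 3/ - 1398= 1/466 = 0.00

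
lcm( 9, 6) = 18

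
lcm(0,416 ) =0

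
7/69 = 7/69 = 0.10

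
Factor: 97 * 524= 2^2 *97^1*131^1  =  50828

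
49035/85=9807/17 = 576.88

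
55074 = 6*9179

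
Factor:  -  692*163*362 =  - 2^3*163^1*173^1 * 181^1= - 40832152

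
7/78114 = 7/78114 =0.00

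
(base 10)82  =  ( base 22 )3g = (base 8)122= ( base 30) 2m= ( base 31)2K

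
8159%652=335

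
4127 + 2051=6178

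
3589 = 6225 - 2636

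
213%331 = 213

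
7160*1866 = 13360560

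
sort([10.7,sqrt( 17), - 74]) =[ - 74, sqrt( 17 ), 10.7 ]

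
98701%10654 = 2815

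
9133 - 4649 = 4484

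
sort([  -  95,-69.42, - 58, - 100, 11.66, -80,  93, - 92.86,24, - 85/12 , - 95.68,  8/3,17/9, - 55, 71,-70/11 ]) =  [ - 100,-95.68, - 95, - 92.86, - 80,  -  69.42 ,-58, - 55, - 85/12,-70/11, 17/9, 8/3, 11.66, 24, 71, 93 ]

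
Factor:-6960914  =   - 2^1  *53^1*97^1*677^1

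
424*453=192072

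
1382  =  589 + 793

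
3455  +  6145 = 9600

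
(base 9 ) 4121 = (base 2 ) 101111001000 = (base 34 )2ko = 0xBC8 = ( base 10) 3016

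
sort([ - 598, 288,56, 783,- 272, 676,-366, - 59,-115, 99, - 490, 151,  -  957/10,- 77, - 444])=[  -  598, - 490, - 444,  -  366, - 272,-115, -957/10, - 77 , - 59,  56,99,151,288,676, 783] 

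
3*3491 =10473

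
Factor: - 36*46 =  - 1656  =  -2^3 * 3^2*23^1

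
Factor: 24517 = 24517^1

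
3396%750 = 396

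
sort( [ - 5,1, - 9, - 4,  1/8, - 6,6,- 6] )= [ - 9, - 6, - 6, - 5, - 4, 1/8, 1,6 ] 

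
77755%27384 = 22987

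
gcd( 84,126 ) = 42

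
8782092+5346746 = 14128838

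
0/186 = 0 = 0.00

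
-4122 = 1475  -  5597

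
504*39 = 19656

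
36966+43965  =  80931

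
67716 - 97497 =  - 29781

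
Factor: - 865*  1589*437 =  - 600649945 = - 5^1*7^1*19^1*23^1 * 173^1 * 227^1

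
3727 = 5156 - 1429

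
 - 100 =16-116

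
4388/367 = 11 + 351/367 = 11.96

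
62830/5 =12566 = 12566.00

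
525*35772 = 18780300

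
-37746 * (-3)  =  113238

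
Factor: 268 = 2^2*67^1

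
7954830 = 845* 9414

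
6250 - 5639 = 611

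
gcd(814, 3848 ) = 74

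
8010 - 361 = 7649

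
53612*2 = 107224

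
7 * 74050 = 518350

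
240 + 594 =834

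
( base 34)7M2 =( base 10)8842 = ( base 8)21212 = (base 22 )i5k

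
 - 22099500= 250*( - 88398)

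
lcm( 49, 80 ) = 3920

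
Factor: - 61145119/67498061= - 7^1*61^1*107^( - 1 ) * 143197^1*630823^( - 1) 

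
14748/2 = 7374 = 7374.00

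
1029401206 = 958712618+70688588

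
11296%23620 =11296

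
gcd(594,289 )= 1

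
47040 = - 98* ( - 480 ) 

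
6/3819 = 2/1273=0.00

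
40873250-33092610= 7780640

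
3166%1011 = 133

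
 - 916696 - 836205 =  - 1752901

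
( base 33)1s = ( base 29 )23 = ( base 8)75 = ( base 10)61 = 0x3D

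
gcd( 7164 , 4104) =36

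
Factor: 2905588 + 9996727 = 12902315 = 5^1*2580463^1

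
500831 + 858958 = 1359789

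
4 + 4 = 8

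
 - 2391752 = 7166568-9558320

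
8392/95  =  88 + 32/95 = 88.34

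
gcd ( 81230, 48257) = 1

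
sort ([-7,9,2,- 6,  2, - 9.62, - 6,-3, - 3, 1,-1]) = [  -  9.62, - 7, - 6, - 6, - 3, - 3,-1 , 1,2 , 2,9]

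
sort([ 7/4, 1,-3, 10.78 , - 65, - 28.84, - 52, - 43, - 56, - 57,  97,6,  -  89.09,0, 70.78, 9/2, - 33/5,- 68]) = [ - 89.09,  -  68,  -  65 , - 57, - 56, - 52, - 43,  -  28.84, - 33/5, - 3, 0,1,  7/4,  9/2, 6, 10.78, 70.78,97]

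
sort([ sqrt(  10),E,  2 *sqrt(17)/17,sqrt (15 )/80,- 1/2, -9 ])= [ - 9, - 1/2,sqrt( 15)/80, 2*sqrt ( 17 )/17, E, sqrt ( 10) ] 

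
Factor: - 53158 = - 2^1*7^1*3797^1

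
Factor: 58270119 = 3^1 * 19423373^1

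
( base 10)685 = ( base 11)573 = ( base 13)409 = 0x2ad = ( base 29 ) ni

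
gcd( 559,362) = 1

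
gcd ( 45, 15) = 15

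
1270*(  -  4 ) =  - 5080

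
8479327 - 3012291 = 5467036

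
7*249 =1743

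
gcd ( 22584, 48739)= 1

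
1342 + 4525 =5867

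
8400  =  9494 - 1094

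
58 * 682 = 39556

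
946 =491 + 455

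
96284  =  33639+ 62645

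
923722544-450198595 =473523949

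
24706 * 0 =0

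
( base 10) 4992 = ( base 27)6mo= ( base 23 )9a1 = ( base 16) 1380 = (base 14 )1b68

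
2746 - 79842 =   -  77096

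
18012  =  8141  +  9871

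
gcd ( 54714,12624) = 6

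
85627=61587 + 24040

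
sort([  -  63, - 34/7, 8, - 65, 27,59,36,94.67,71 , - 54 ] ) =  [ - 65, - 63, - 54, - 34/7,8,27,36,59,71,94.67]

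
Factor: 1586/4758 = 3^(-1 ) = 1/3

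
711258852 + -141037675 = 570221177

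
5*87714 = 438570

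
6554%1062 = 182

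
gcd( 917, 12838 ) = 917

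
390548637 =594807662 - 204259025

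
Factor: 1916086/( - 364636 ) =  - 2^(  -  1)*91159^ (  -  1 )*958043^1 = - 958043/182318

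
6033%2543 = 947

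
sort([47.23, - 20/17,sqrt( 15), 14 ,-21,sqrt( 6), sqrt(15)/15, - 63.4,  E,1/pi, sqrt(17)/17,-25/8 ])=[-63.4,-21,-25/8,-20/17, sqrt(17)/17,  sqrt( 15)/15, 1/pi, sqrt(6) , E, sqrt(15), 14 , 47.23 ]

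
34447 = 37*931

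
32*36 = 1152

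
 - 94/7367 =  - 1 + 7273/7367 = - 0.01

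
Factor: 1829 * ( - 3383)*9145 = - 5^1 * 17^1*31^2 *59^2*199^1 = - 56584751515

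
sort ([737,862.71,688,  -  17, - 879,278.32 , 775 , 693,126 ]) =[ - 879,-17,126,278.32,688, 693, 737,775 , 862.71 ]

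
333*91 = 30303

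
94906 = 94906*1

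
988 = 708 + 280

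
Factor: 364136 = 2^3*23^1*1979^1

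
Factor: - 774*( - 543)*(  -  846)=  -355558572=- 2^2 * 3^5 * 43^1*47^1 * 181^1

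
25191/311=81 = 81.00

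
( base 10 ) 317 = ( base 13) 1b5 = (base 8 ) 475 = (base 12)225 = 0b100111101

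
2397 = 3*799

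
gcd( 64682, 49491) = 1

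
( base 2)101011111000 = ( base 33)2j3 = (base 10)2808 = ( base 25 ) 4c8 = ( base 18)8c0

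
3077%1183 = 711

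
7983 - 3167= 4816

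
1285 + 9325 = 10610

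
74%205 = 74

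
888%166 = 58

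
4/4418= 2/2209=   0.00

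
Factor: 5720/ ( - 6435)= - 8/9 =- 2^3 * 3^( - 2) 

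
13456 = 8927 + 4529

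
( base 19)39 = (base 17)3F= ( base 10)66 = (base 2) 1000010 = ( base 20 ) 36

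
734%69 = 44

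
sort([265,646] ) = [ 265,646]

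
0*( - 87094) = 0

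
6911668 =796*8683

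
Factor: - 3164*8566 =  - 2^3 * 7^1*113^1 *4283^1 = - 27102824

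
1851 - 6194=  - 4343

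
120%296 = 120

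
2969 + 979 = 3948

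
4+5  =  9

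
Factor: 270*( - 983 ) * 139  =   - 2^1*3^3 * 5^1*139^1 * 983^1 =-36891990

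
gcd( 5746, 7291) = 1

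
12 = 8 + 4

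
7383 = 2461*3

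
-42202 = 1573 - 43775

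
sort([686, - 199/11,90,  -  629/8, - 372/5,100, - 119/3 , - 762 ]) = [ - 762, - 629/8,-372/5, - 119/3, - 199/11,90,100 , 686]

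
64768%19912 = 5032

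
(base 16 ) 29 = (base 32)19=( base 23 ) 1I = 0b101001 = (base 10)41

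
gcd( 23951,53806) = 1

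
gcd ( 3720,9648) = 24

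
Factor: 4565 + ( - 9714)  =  -5149=- 19^1  *271^1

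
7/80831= 7/80831 = 0.00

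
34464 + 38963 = 73427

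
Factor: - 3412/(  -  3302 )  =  2^1*13^( - 1)*127^( -1)*853^1 = 1706/1651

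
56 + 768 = 824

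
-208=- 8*26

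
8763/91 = 8763/91 = 96.30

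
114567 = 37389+77178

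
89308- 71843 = 17465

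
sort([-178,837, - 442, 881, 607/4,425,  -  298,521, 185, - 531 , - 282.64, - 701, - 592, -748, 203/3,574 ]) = [-748,-701, - 592,  -  531, - 442,-298, - 282.64, - 178, 203/3,  607/4,185  ,  425, 521,574  ,  837, 881 ] 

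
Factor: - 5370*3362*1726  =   - 2^3*3^1*5^1*41^2*179^1*863^1=- 31161100440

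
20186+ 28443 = 48629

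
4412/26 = 2206/13 = 169.69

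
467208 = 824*567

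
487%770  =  487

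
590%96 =14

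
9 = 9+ 0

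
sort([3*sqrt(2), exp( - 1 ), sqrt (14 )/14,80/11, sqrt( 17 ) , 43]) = [sqrt( 14 )/14, exp( - 1 ) , sqrt(17 ), 3*sqrt( 2),80/11, 43]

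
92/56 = 23/14 =1.64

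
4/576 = 1/144 = 0.01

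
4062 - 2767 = 1295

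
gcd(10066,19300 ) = 2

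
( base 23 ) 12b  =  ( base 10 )586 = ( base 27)lj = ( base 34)h8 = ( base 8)1112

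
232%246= 232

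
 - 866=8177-9043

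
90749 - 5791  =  84958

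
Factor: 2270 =2^1* 5^1 * 227^1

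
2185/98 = 2185/98= 22.30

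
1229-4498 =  - 3269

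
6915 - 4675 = 2240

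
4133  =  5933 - 1800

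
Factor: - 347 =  - 347^1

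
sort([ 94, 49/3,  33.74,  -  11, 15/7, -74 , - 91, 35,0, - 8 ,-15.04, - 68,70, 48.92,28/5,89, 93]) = [-91, - 74,- 68, - 15.04 ,-11, - 8 , 0,15/7, 28/5,49/3 , 33.74,35,48.92, 70,89,93 , 94 ] 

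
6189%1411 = 545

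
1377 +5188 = 6565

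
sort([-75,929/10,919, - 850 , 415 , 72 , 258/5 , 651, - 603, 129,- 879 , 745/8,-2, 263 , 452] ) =[ - 879,-850 ,-603, - 75,  -  2, 258/5,72, 929/10, 745/8 , 129, 263,415,452,651, 919] 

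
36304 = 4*9076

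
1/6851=1/6851 = 0.00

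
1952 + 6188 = 8140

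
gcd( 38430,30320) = 10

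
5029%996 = 49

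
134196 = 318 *422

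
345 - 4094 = - 3749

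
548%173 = 29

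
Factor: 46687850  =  2^1*5^2*11^2*7717^1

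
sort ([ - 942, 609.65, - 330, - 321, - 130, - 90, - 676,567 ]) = [ - 942, - 676,-330, - 321, - 130,-90,  567, 609.65]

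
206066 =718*287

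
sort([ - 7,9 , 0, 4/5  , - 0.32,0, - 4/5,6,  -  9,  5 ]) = [-9,  -  7, - 4/5, - 0.32,0,0 , 4/5,5,  6,9]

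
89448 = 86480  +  2968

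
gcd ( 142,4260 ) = 142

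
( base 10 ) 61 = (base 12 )51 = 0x3d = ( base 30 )21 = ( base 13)49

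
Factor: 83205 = 3^2*5^1*43^2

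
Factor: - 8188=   -  2^2*23^1*89^1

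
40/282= 20/141 = 0.14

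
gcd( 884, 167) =1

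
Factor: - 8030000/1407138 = -4015000/703569 = - 2^3*3^( - 1) * 5^4*11^1*29^( - 1) * 73^1*8087^( - 1)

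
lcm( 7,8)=56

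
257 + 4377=4634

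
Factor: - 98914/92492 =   -  2^( - 1) * 19^1*137^1 * 1217^( - 1) = - 2603/2434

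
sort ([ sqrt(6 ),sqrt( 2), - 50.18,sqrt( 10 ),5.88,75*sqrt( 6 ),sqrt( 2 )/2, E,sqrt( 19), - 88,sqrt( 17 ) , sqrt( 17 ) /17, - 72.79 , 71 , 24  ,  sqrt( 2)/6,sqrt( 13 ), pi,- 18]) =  [ - 88,-72.79, - 50.18,  -  18,sqrt(2 ) /6, sqrt( 17 )/17, sqrt ( 2) /2,sqrt (2 ),sqrt( 6),E,pi,sqrt ( 10) , sqrt(13),sqrt( 17), sqrt(19 ),5.88, 24, 71,75*sqrt(6)] 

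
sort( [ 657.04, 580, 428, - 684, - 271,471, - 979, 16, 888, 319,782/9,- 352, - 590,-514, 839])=[ - 979, - 684, - 590,-514, - 352, - 271,  16, 782/9, 319, 428,471 , 580, 657.04,  839,  888] 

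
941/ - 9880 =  - 941/9880 = - 0.10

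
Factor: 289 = 17^2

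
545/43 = 12 + 29/43= 12.67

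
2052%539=435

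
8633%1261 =1067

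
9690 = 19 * 510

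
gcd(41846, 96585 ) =1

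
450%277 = 173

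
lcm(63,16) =1008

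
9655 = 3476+6179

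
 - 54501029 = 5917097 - 60418126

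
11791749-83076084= -71284335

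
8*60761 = 486088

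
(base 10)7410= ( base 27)a4c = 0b1110011110010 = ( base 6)54150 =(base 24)CKI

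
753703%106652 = 7139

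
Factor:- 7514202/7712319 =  - 2^1*97^1*12911^1*2570773^(  -  1)= - 2504734/2570773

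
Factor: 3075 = 3^1*5^2*41^1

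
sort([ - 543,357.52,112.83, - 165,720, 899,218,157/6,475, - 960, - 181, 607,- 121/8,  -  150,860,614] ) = [ - 960, - 543, - 181,  -  165  ,-150, - 121/8,157/6, 112.83,218,357.52,  475 , 607, 614, 720,  860, 899] 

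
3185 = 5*637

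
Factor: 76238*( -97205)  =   - 2^1 *5^1 * 19441^1*38119^1 = -  7410714790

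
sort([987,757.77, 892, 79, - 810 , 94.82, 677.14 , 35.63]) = [ - 810, 35.63, 79, 94.82,677.14,757.77, 892,987 ]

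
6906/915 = 7 + 167/305  =  7.55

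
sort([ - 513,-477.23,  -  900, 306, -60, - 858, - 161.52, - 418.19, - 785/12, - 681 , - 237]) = [ - 900,-858 , - 681, - 513, - 477.23, - 418.19, - 237, - 161.52, - 785/12, - 60,306]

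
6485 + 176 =6661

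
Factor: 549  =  3^2 * 61^1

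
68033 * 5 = 340165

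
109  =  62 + 47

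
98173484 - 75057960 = 23115524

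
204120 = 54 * 3780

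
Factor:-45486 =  - 2^1*3^2*7^1*19^2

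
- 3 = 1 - 4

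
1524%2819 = 1524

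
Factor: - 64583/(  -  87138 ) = 2^( - 1 ) * 3^(  -  2)*17^1*29^1*47^ ( - 1) * 103^( - 1 )* 131^1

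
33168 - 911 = 32257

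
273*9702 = 2648646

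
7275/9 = 808 + 1/3 = 808.33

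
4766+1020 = 5786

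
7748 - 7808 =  - 60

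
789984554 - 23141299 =766843255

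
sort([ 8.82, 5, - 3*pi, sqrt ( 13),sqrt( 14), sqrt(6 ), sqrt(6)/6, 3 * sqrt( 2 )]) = [ - 3*pi, sqrt(6)/6,sqrt(6), sqrt(13) , sqrt( 14 ),3*sqrt(2 ), 5,  8.82 ]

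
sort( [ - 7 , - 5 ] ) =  [- 7, -5 ] 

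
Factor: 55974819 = 3^1*1523^1*12251^1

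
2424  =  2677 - 253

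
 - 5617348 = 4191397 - 9808745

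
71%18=17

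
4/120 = 1/30=0.03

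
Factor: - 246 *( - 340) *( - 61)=-2^3*3^1 * 5^1 *17^1*41^1*61^1 = -5102040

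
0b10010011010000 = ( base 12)5554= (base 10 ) 9424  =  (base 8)22320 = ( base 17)1fa6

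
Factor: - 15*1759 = -26385  =  - 3^1*5^1*1759^1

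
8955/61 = 8955/61= 146.80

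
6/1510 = 3/755 = 0.00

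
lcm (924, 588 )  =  6468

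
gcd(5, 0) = 5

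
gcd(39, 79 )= 1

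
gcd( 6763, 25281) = 1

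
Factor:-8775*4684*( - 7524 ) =2^4*3^5*5^2*11^1*13^1*19^1*1171^1=309252200400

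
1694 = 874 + 820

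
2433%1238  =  1195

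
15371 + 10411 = 25782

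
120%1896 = 120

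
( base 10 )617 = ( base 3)211212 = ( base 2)1001101001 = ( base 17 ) 225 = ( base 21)188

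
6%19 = 6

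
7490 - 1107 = 6383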